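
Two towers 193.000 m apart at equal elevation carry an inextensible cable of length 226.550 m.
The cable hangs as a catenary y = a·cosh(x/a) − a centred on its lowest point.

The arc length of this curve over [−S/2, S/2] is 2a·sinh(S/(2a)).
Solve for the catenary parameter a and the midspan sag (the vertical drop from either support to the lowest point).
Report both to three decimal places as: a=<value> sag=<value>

a=96.861 sag=52.180

seed: a₀ = √(S³/(24(L−S))) = √(193.000³/(24·33.550)) = 94.489615
iter 1: u=1.021276  f(a)=+1.794e+00  f'(a)=-7.870e-01  a ← 94.489615 − (+1.794e+00/-7.870e-01) = 96.768778
iter 2: u=0.997222  f(a)=+6.695e-02  f'(a)=-7.293e-01  a ← 96.768778 − (+6.695e-02/-7.293e-01) = 96.860586
iter 3: u=0.996277  f(a)=+1.013e-04  f'(a)=-7.270e-01  a ← 96.860586 − (+1.013e-04/-7.270e-01) = 96.860725
iter 4: u=0.996276  f(a)=+2.325e-10  f'(a)=-7.270e-01  a ← 96.860725 − (+2.325e-10/-7.270e-01) = 96.860725
iter 5: u=0.996276  f(a)=+2.842e-14  f'(a)=-7.270e-01  a ← 96.860725 − (+2.842e-14/-7.270e-01) = 96.860725
converged: |Δa| < 1e-12 after 5 iterations
sag = a·(cosh(S/(2a)) − 1) = 96.860725·(cosh(0.996276) − 1) = 52.180295
T_max/T_min = cosh(S/(2a)) = 1.538715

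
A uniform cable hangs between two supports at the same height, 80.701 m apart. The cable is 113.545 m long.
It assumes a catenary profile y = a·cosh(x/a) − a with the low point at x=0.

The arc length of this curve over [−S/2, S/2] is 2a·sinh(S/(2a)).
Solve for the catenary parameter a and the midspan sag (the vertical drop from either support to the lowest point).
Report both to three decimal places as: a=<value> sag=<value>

seed: a₀ = √(S³/(24(L−S))) = √(80.701³/(24·32.844)) = 25.821694
iter 1: u=1.562659  f(a)=+4.251e+00  f'(a)=-3.222e+00  a ← 25.821694 − (+4.251e+00/-3.222e+00) = 27.141245
iter 2: u=1.486686  f(a)=+3.476e-01  f'(a)=-2.715e+00  a ← 27.141245 − (+3.476e-01/-2.715e+00) = 27.269299
iter 3: u=1.479704  f(a)=+2.781e-03  f'(a)=-2.671e+00  a ← 27.269299 − (+2.781e-03/-2.671e+00) = 27.270340
iter 4: u=1.479648  f(a)=+1.812e-07  f'(a)=-2.671e+00  a ← 27.270340 − (+1.812e-07/-2.671e+00) = 27.270340
iter 5: u=1.479648  f(a)=-1.421e-14  f'(a)=-2.671e+00  a ← 27.270340 − (-1.421e-14/-2.671e+00) = 27.270340
converged: |Δa| < 1e-12 after 5 iterations
sag = a·(cosh(S/(2a)) − 1) = 27.270340·(cosh(1.479648) − 1) = 35.712104
T_max/T_min = cosh(S/(2a)) = 2.309558

a=27.270 sag=35.712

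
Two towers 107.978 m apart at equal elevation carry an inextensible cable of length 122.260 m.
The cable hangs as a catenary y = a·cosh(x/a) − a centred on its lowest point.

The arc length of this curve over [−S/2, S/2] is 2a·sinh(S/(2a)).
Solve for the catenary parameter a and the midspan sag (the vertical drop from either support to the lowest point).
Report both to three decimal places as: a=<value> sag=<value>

a=61.772 sag=25.134

seed: a₀ = √(S³/(24(L−S))) = √(107.978³/(24·14.282)) = 60.604208
iter 1: u=0.890846  f(a)=+5.775e-01  f'(a)=-5.098e-01  a ← 60.604208 − (+5.775e-01/-5.098e-01) = 61.737085
iter 2: u=0.874499  f(a)=+1.659e-02  f'(a)=-4.809e-01  a ← 61.737085 − (+1.659e-02/-4.809e-01) = 61.771588
iter 3: u=0.874010  f(a)=+1.459e-05  f'(a)=-4.800e-01  a ← 61.771588 − (+1.459e-05/-4.800e-01) = 61.771618
iter 4: u=0.874010  f(a)=+1.131e-11  f'(a)=-4.800e-01  a ← 61.771618 − (+1.131e-11/-4.800e-01) = 61.771618
converged: |Δa| < 1e-12 after 4 iterations
sag = a·(cosh(S/(2a)) − 1) = 61.771618·(cosh(0.874010) − 1) = 25.134134
T_max/T_min = cosh(S/(2a)) = 1.406888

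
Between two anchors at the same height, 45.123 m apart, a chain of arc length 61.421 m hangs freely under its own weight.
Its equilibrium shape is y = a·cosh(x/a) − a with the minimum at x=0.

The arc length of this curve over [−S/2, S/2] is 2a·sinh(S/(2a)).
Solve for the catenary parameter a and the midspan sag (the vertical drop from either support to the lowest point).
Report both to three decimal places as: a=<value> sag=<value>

seed: a₀ = √(S³/(24(L−S))) = √(45.123³/(24·16.298)) = 15.325836
iter 1: u=1.472122  f(a)=+1.860e+00  f'(a)=-2.625e+00  a ← 15.325836 − (+1.860e+00/-2.625e+00) = 16.034398
iter 2: u=1.407069  f(a)=+1.368e-01  f'(a)=-2.252e+00  a ← 16.034398 − (+1.368e-01/-2.252e+00) = 16.095132
iter 3: u=1.401759  f(a)=+8.692e-04  f'(a)=-2.223e+00  a ← 16.095132 − (+8.692e-04/-2.223e+00) = 16.095523
iter 4: u=1.401725  f(a)=+3.560e-08  f'(a)=-2.223e+00  a ← 16.095523 − (+3.560e-08/-2.223e+00) = 16.095523
iter 5: u=1.401725  f(a)=+1.421e-14  f'(a)=-2.223e+00  a ← 16.095523 − (+1.421e-14/-2.223e+00) = 16.095523
converged: |Δa| < 1e-12 after 5 iterations
sag = a·(cosh(S/(2a)) − 1) = 16.095523·(cosh(1.401725) − 1) = 18.577243
T_max/T_min = cosh(S/(2a)) = 2.154187

a=16.096 sag=18.577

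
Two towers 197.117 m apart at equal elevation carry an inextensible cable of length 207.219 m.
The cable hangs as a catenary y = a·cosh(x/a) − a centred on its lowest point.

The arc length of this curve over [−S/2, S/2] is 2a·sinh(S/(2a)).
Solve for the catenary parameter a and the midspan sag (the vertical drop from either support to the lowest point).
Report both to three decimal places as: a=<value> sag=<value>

seed: a₀ = √(S³/(24(L−S))) = √(197.117³/(24·10.102)) = 177.736580
iter 1: u=0.554520  f(a)=+1.565e-01  f'(a)=-1.172e-01  a ← 177.736580 − (+1.565e-01/-1.172e-01) = 179.071443
iter 2: u=0.550386  f(a)=+1.780e-03  f'(a)=-1.146e-01  a ← 179.071443 − (+1.780e-03/-1.146e-01) = 179.086982
iter 3: u=0.550339  f(a)=+2.363e-07  f'(a)=-1.145e-01  a ← 179.086982 − (+2.363e-07/-1.145e-01) = 179.086984
iter 4: u=0.550339  f(a)=+0.000e+00  f'(a)=-1.145e-01  a ← 179.086984 − (+0.000e+00/-1.145e-01) = 179.086984
converged: |Δa| < 1e-12 after 4 iterations
sag = a·(cosh(S/(2a)) − 1) = 179.086984·(cosh(0.550339) − 1) = 27.811726
T_max/T_min = cosh(S/(2a)) = 1.155297

a=179.087 sag=27.812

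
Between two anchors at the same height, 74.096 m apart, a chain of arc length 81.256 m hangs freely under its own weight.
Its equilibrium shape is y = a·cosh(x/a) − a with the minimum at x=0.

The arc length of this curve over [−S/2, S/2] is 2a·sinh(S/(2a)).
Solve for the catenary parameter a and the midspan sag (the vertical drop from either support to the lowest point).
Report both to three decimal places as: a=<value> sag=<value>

seed: a₀ = √(S³/(24(L−S))) = √(74.096³/(24·7.160)) = 48.655284
iter 1: u=0.761438  f(a)=+2.105e-01  f'(a)=-3.117e-01  a ← 48.655284 − (+2.105e-01/-3.117e-01) = 49.330382
iter 2: u=0.751018  f(a)=+4.460e-03  f'(a)=-2.986e-01  a ← 49.330382 − (+4.460e-03/-2.986e-01) = 49.345317
iter 3: u=0.750791  f(a)=+2.100e-06  f'(a)=-2.984e-01  a ← 49.345317 − (+2.100e-06/-2.984e-01) = 49.345324
iter 4: u=0.750790  f(a)=+4.832e-13  f'(a)=-2.984e-01  a ← 49.345324 − (+4.832e-13/-2.984e-01) = 49.345324
converged: |Δa| < 1e-12 after 4 iterations
sag = a·(cosh(S/(2a)) − 1) = 49.345324·(cosh(0.750790) − 1) = 14.573338
T_max/T_min = cosh(S/(2a)) = 1.295334

a=49.345 sag=14.573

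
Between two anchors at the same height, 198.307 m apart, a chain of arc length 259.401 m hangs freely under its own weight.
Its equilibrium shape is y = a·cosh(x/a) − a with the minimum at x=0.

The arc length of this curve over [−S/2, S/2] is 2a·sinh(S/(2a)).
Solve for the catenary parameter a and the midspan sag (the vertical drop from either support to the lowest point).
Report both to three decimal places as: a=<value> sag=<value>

a=76.086 sag=74.285

seed: a₀ = √(S³/(24(L−S))) = √(198.307³/(24·61.094)) = 72.929320
iter 1: u=1.359583  f(a)=+5.902e+00  f'(a)=-2.006e+00  a ← 72.929320 − (+5.902e+00/-2.006e+00) = 75.870827
iter 2: u=1.306873  f(a)=+3.758e-01  f'(a)=-1.758e+00  a ← 75.870827 − (+3.758e-01/-1.758e+00) = 76.084590
iter 3: u=1.303201  f(a)=+1.754e-03  f'(a)=-1.742e+00  a ← 76.084590 − (+1.754e-03/-1.742e+00) = 76.085597
iter 4: u=1.303184  f(a)=+3.857e-08  f'(a)=-1.742e+00  a ← 76.085597 − (+3.857e-08/-1.742e+00) = 76.085597
iter 5: u=1.303184  f(a)=+5.684e-14  f'(a)=-1.742e+00  a ← 76.085597 − (+5.684e-14/-1.742e+00) = 76.085597
converged: |Δa| < 1e-12 after 5 iterations
sag = a·(cosh(S/(2a)) − 1) = 76.085597·(cosh(1.303184) − 1) = 74.284738
T_max/T_min = cosh(S/(2a)) = 1.976331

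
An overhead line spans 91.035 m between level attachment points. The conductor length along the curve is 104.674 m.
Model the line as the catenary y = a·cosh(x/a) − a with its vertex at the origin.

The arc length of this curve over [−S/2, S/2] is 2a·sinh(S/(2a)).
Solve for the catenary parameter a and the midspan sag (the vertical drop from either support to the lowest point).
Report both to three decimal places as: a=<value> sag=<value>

a=49.052 sag=22.679

seed: a₀ = √(S³/(24(L−S))) = √(91.035³/(24·13.639)) = 48.008232
iter 1: u=0.948119  f(a)=+6.263e-01  f'(a)=-6.209e-01  a ← 48.008232 − (+6.263e-01/-6.209e-01) = 49.016883
iter 2: u=0.928609  f(a)=+2.028e-02  f'(a)=-5.813e-01  a ← 49.016883 − (+2.028e-02/-5.813e-01) = 49.051774
iter 3: u=0.927948  f(a)=+2.285e-05  f'(a)=-5.800e-01  a ← 49.051774 − (+2.285e-05/-5.800e-01) = 49.051814
iter 4: u=0.927947  f(a)=+2.905e-11  f'(a)=-5.800e-01  a ← 49.051814 − (+2.905e-11/-5.800e-01) = 49.051814
iter 5: u=0.927947  f(a)=+2.842e-14  f'(a)=-5.800e-01  a ← 49.051814 − (+2.842e-14/-5.800e-01) = 49.051814
converged: |Δa| < 1e-12 after 5 iterations
sag = a·(cosh(S/(2a)) − 1) = 49.051814·(cosh(0.927947) − 1) = 22.678529
T_max/T_min = cosh(S/(2a)) = 1.462338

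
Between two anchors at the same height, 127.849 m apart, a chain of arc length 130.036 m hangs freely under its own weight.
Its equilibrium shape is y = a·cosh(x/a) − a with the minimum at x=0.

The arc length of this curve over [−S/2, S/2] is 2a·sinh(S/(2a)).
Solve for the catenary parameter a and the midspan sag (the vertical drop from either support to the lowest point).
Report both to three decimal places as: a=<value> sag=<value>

a=200.044 sag=10.301

seed: a₀ = √(S³/(24(L−S))) = √(127.849³/(24·2.187)) = 199.533578
iter 1: u=0.320370  f(a)=+1.125e-02  f'(a)=-2.215e-02  a ← 199.533578 − (+1.125e-02/-2.215e-02) = 200.041585
iter 2: u=0.319556  f(a)=+4.311e-05  f'(a)=-2.198e-02  a ← 200.041585 − (+4.311e-05/-2.198e-02) = 200.043546
iter 3: u=0.319553  f(a)=+6.384e-10  f'(a)=-2.198e-02  a ← 200.043546 − (+6.384e-10/-2.198e-02) = 200.043546
iter 4: u=0.319553  f(a)=+0.000e+00  f'(a)=-2.198e-02  a ← 200.043546 − (+0.000e+00/-2.198e-02) = 200.043546
converged: |Δa| < 1e-12 after 4 iterations
sag = a·(cosh(S/(2a)) − 1) = 200.043546·(cosh(0.319553) − 1) = 10.300840
T_max/T_min = cosh(S/(2a)) = 1.051493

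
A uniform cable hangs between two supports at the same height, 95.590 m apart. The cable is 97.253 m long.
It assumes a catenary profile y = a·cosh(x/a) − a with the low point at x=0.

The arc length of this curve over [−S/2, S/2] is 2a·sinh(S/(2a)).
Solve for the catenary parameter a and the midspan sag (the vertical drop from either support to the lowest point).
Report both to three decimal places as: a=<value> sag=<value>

a=148.318 sag=7.768

seed: a₀ = √(S³/(24(L−S))) = √(95.590³/(24·1.663)) = 147.933641
iter 1: u=0.323084  f(a)=+8.701e-03  f'(a)=-2.272e-02  a ← 147.933641 − (+8.701e-03/-2.272e-02) = 148.316634
iter 2: u=0.322250  f(a)=+3.391e-05  f'(a)=-2.254e-02  a ← 148.316634 − (+3.391e-05/-2.254e-02) = 148.318138
iter 3: u=0.322246  f(a)=+5.193e-10  f'(a)=-2.254e-02  a ← 148.318138 − (+5.193e-10/-2.254e-02) = 148.318139
iter 4: u=0.322246  f(a)=+1.421e-14  f'(a)=-2.254e-02  a ← 148.318139 − (+1.421e-14/-2.254e-02) = 148.318139
converged: |Δa| < 1e-12 after 4 iterations
sag = a·(cosh(S/(2a)) − 1) = 148.318139·(cosh(0.322246) − 1) = 7.767757
T_max/T_min = cosh(S/(2a)) = 1.052372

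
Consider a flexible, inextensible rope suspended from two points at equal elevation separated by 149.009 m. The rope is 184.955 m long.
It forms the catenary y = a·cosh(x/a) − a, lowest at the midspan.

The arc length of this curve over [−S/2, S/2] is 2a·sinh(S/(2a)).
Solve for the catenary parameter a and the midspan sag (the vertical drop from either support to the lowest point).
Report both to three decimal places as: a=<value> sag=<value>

a=64.055 sag=48.440

seed: a₀ = √(S³/(24(L−S))) = √(149.009³/(24·35.946)) = 61.928113
iter 1: u=1.203080  f(a)=+2.693e+00  f'(a)=-1.338e+00  a ← 61.928113 − (+2.693e+00/-1.338e+00) = 63.940971
iter 2: u=1.165208  f(a)=+1.369e-01  f'(a)=-1.205e+00  a ← 63.940971 − (+1.369e-01/-1.205e+00) = 64.054554
iter 3: u=1.163141  f(a)=+3.955e-04  f'(a)=-1.198e+00  a ← 64.054554 − (+3.955e-04/-1.198e+00) = 64.054884
iter 4: u=1.163135  f(a)=+3.322e-09  f'(a)=-1.198e+00  a ← 64.054884 − (+3.322e-09/-1.198e+00) = 64.054884
iter 5: u=1.163135  f(a)=+0.000e+00  f'(a)=-1.198e+00  a ← 64.054884 − (+0.000e+00/-1.198e+00) = 64.054884
converged: |Δa| < 1e-12 after 5 iterations
sag = a·(cosh(S/(2a)) − 1) = 64.054884·(cosh(1.163135) − 1) = 48.440077
T_max/T_min = cosh(S/(2a)) = 1.756228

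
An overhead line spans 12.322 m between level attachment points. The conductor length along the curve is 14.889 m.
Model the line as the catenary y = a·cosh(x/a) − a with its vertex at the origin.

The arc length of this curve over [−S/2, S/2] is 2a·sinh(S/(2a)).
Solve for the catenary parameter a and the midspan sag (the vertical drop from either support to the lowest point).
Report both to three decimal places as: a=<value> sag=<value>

seed: a₀ = √(S³/(24(L−S))) = √(12.322³/(24·2.567)) = 5.510655
iter 1: u=1.118016  f(a)=+1.653e-01  f'(a)=-1.053e+00  a ← 5.510655 − (+1.653e-01/-1.053e+00) = 5.667564
iter 2: u=1.087063  f(a)=+7.323e-03  f'(a)=-9.620e-01  a ← 5.667564 − (+7.323e-03/-9.620e-01) = 5.675176
iter 3: u=1.085605  f(a)=+1.585e-05  f'(a)=-9.578e-01  a ← 5.675176 − (+1.585e-05/-9.578e-01) = 5.675192
iter 4: u=1.085602  f(a)=+7.456e-11  f'(a)=-9.578e-01  a ← 5.675192 − (+7.456e-11/-9.578e-01) = 5.675192
iter 5: u=1.085602  f(a)=-3.553e-15  f'(a)=-9.578e-01  a ← 5.675192 − (-3.553e-15/-9.578e-01) = 5.675192
converged: |Δa| < 1e-12 after 5 iterations
sag = a·(cosh(S/(2a)) − 1) = 5.675192·(cosh(1.085602) − 1) = 3.685811
T_max/T_min = cosh(S/(2a)) = 1.649460

a=5.675 sag=3.686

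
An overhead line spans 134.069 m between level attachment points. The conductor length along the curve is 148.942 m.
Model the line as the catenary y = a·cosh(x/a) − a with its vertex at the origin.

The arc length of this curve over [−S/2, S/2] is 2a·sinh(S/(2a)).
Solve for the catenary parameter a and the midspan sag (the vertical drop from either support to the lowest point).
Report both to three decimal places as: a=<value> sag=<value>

seed: a₀ = √(S³/(24(L−S))) = √(134.069³/(24·14.873)) = 82.165149
iter 1: u=0.815851  f(a)=+5.029e-01  f'(a)=-3.867e-01  a ← 82.165149 − (+5.029e-01/-3.867e-01) = 83.465627
iter 2: u=0.803139  f(a)=+1.219e-02  f'(a)=-3.682e-01  a ← 83.465627 − (+1.219e-02/-3.682e-01) = 83.498733
iter 3: u=0.802821  f(a)=+7.554e-06  f'(a)=-3.677e-01  a ← 83.498733 − (+7.554e-06/-3.677e-01) = 83.498754
iter 4: u=0.802820  f(a)=+2.927e-12  f'(a)=-3.677e-01  a ← 83.498754 − (+2.927e-12/-3.677e-01) = 83.498754
converged: |Δa| < 1e-12 after 4 iterations
sag = a·(cosh(S/(2a)) − 1) = 83.498754·(cosh(0.802820) − 1) = 28.384988
T_max/T_min = cosh(S/(2a)) = 1.339945

a=83.499 sag=28.385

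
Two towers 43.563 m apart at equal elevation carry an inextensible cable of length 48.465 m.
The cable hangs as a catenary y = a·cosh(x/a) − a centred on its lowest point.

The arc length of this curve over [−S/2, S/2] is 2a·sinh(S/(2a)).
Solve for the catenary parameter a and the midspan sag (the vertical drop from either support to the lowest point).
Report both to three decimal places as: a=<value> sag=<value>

a=26.945 sag=9.294

seed: a₀ = √(S³/(24(L−S))) = √(43.563³/(24·4.902)) = 26.508454
iter 1: u=0.821681  f(a)=+1.682e-01  f'(a)=-3.954e-01  a ← 26.508454 − (+1.682e-01/-3.954e-01) = 26.933736
iter 2: u=0.808707  f(a)=+4.132e-03  f'(a)=-3.762e-01  a ← 26.933736 − (+4.132e-03/-3.762e-01) = 26.944720
iter 3: u=0.808377  f(a)=+2.635e-06  f'(a)=-3.757e-01  a ← 26.944720 − (+2.635e-06/-3.757e-01) = 26.944727
iter 4: u=0.808377  f(a)=+1.087e-12  f'(a)=-3.757e-01  a ← 26.944727 − (+1.087e-12/-3.757e-01) = 26.944727
converged: |Δa| < 1e-12 after 4 iterations
sag = a·(cosh(S/(2a)) − 1) = 26.944727·(cosh(0.808377) − 1) = 9.293821
T_max/T_min = cosh(S/(2a)) = 1.344922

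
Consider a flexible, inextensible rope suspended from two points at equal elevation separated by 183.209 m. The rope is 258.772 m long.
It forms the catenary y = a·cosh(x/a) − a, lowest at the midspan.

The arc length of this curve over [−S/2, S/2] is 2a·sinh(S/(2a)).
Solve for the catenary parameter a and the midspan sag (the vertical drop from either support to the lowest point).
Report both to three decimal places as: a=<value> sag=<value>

a=61.539 sag=81.736

seed: a₀ = √(S³/(24(L−S))) = √(183.209³/(24·75.563)) = 58.231770
iter 1: u=1.573102  f(a)=+9.920e+00  f'(a)=-3.297e+00  a ← 58.231770 − (+9.920e+00/-3.297e+00) = 61.240591
iter 2: u=1.495813  f(a)=+8.207e-01  f'(a)=-2.772e+00  a ← 61.240591 − (+8.207e-01/-2.772e+00) = 61.536654
iter 3: u=1.488617  f(a)=+6.737e-03  f'(a)=-2.727e+00  a ← 61.536654 − (+6.737e-03/-2.727e+00) = 61.539125
iter 4: u=1.488557  f(a)=+4.622e-07  f'(a)=-2.726e+00  a ← 61.539125 − (+4.622e-07/-2.726e+00) = 61.539125
iter 5: u=1.488557  f(a)=-5.684e-14  f'(a)=-2.726e+00  a ← 61.539125 − (-5.684e-14/-2.726e+00) = 61.539125
converged: |Δa| < 1e-12 after 5 iterations
sag = a·(cosh(S/(2a)) − 1) = 61.539125·(cosh(1.488557) − 1) = 81.736138
T_max/T_min = cosh(S/(2a)) = 2.328198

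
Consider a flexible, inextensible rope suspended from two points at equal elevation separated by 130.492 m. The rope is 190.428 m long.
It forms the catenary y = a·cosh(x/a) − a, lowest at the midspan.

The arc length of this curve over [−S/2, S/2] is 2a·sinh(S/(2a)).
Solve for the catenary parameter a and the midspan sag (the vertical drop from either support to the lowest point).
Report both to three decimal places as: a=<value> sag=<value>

seed: a₀ = √(S³/(24(L−S))) = √(130.492³/(24·59.936)) = 39.303057
iter 1: u=1.660074  f(a)=+8.822e+00  f'(a)=-3.978e+00  a ← 39.303057 − (+8.822e+00/-3.978e+00) = 41.520983
iter 2: u=1.571398  f(a)=+8.018e-01  f'(a)=-3.285e+00  a ← 41.520983 − (+8.018e-01/-3.285e+00) = 41.765106
iter 3: u=1.562213  f(a)=+8.087e-03  f'(a)=-3.219e+00  a ← 41.765106 − (+8.087e-03/-3.219e+00) = 41.767619
iter 4: u=1.562119  f(a)=+8.409e-07  f'(a)=-3.218e+00  a ← 41.767619 − (+8.409e-07/-3.218e+00) = 41.767619
iter 5: u=1.562119  f(a)=+2.842e-14  f'(a)=-3.218e+00  a ← 41.767619 − (+2.842e-14/-3.218e+00) = 41.767619
converged: |Δa| < 1e-12 after 5 iterations
sag = a·(cosh(S/(2a)) − 1) = 41.767619·(cosh(1.562119) − 1) = 62.204684
T_max/T_min = cosh(S/(2a)) = 2.489304

a=41.768 sag=62.205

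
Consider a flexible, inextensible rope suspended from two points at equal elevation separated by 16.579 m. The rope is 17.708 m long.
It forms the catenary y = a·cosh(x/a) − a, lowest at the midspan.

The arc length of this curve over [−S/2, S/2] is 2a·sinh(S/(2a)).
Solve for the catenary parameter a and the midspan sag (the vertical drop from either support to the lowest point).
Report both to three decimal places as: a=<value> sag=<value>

a=13.099 sag=2.712

seed: a₀ = √(S³/(24(L−S))) = √(16.579³/(24·1.129)) = 12.968355
iter 1: u=0.639210  f(a)=+2.329e-02  f'(a)=-1.813e-01  a ← 12.968355 − (+2.329e-02/-1.813e-01) = 13.096795
iter 2: u=0.632941  f(a)=+3.505e-04  f'(a)=-1.759e-01  a ← 13.096795 − (+3.505e-04/-1.759e-01) = 13.098787
iter 3: u=0.632845  f(a)=+8.210e-08  f'(a)=-1.758e-01  a ← 13.098787 − (+8.210e-08/-1.758e-01) = 13.098788
iter 4: u=0.632845  f(a)=+3.553e-15  f'(a)=-1.758e-01  a ← 13.098788 − (+3.553e-15/-1.758e-01) = 13.098788
converged: |Δa| < 1e-12 after 4 iterations
sag = a·(cosh(S/(2a)) − 1) = 13.098788·(cosh(0.632845) − 1) = 2.711701
T_max/T_min = cosh(S/(2a)) = 1.207019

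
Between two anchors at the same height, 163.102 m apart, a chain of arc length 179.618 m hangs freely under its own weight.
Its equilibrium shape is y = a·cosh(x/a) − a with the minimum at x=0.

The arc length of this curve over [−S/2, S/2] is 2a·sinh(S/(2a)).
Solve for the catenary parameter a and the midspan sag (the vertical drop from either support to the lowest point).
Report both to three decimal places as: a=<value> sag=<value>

a=106.177 sag=32.888

seed: a₀ = √(S³/(24(L−S))) = √(163.102³/(24·16.516)) = 104.623892
iter 1: u=0.779468  f(a)=+5.091e-01  f'(a)=-3.353e-01  a ← 104.623892 − (+5.091e-01/-3.353e-01) = 106.141978
iter 2: u=0.768320  f(a)=+1.129e-02  f'(a)=-3.206e-01  a ← 106.141978 − (+1.129e-02/-3.206e-01) = 106.177197
iter 3: u=0.768065  f(a)=+5.835e-06  f'(a)=-3.203e-01  a ← 106.177197 − (+5.835e-06/-3.203e-01) = 106.177215
iter 4: u=0.768065  f(a)=+1.563e-12  f'(a)=-3.203e-01  a ← 106.177215 − (+1.563e-12/-3.203e-01) = 106.177215
converged: |Δa| < 1e-12 after 4 iterations
sag = a·(cosh(S/(2a)) − 1) = 106.177215·(cosh(0.768065) − 1) = 32.888444
T_max/T_min = cosh(S/(2a)) = 1.309750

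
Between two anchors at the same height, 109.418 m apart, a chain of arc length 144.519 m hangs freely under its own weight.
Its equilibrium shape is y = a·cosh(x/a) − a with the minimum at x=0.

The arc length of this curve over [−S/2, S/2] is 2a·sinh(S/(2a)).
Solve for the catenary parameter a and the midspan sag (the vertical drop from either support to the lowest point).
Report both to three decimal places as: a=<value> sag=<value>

seed: a₀ = √(S³/(24(L−S))) = √(109.418³/(24·35.101)) = 39.433724
iter 1: u=1.387366  f(a)=+3.537e+00  f'(a)=-2.147e+00  a ← 39.433724 − (+3.537e+00/-2.147e+00) = 41.080942
iter 2: u=1.331737  f(a)=+2.337e-01  f'(a)=-1.872e+00  a ← 41.080942 − (+2.337e-01/-1.872e+00) = 41.205776
iter 3: u=1.327702  f(a)=+1.180e-03  f'(a)=-1.853e+00  a ← 41.205776 − (+1.180e-03/-1.853e+00) = 41.206413
iter 4: u=1.327682  f(a)=+3.041e-08  f'(a)=-1.853e+00  a ← 41.206413 − (+3.041e-08/-1.853e+00) = 41.206413
iter 5: u=1.327682  f(a)=+0.000e+00  f'(a)=-1.853e+00  a ← 41.206413 − (+0.000e+00/-1.853e+00) = 41.206413
converged: |Δa| < 1e-12 after 5 iterations
sag = a·(cosh(S/(2a)) − 1) = 41.206413·(cosh(1.327682) − 1) = 41.976541
T_max/T_min = cosh(S/(2a)) = 2.018690

a=41.206 sag=41.977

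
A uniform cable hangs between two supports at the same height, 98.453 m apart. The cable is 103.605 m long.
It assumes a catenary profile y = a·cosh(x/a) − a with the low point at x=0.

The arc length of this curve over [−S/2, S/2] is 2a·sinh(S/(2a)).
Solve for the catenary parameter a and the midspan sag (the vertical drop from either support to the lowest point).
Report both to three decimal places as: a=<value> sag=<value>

seed: a₀ = √(S³/(24(L−S))) = √(98.453³/(24·5.152)) = 87.851642
iter 1: u=0.560337  f(a)=+8.149e-02  f'(a)=-1.210e-01  a ← 87.851642 − (+8.149e-02/-1.210e-01) = 88.525024
iter 2: u=0.556074  f(a)=+9.464e-04  f'(a)=-1.182e-01  a ← 88.525024 − (+9.464e-04/-1.182e-01) = 88.533030
iter 3: u=0.556024  f(a)=+1.310e-07  f'(a)=-1.182e-01  a ← 88.533030 − (+1.310e-07/-1.182e-01) = 88.533031
iter 4: u=0.556024  f(a)=+1.421e-14  f'(a)=-1.182e-01  a ← 88.533031 − (+1.421e-14/-1.182e-01) = 88.533031
converged: |Δa| < 1e-12 after 4 iterations
sag = a·(cosh(S/(2a)) − 1) = 88.533031·(cosh(0.556024) − 1) = 14.041803
T_max/T_min = cosh(S/(2a)) = 1.158605

a=88.533 sag=14.042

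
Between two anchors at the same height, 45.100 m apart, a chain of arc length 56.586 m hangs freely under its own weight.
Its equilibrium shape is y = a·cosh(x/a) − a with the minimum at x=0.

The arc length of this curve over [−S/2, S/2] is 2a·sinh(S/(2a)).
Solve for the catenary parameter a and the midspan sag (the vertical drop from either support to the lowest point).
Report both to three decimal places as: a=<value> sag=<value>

seed: a₀ = √(S³/(24(L−S))) = √(45.100³/(24·11.486)) = 18.242098
iter 1: u=1.236152  f(a)=+9.102e-01  f'(a)=-1.463e+00  a ← 18.242098 − (+9.102e-01/-1.463e+00) = 18.864441
iter 2: u=1.195371  f(a)=+4.865e-02  f'(a)=-1.310e+00  a ← 18.864441 − (+4.865e-02/-1.310e+00) = 18.901581
iter 3: u=1.193022  f(a)=+1.564e-04  f'(a)=-1.302e+00  a ← 18.901581 − (+1.564e-04/-1.302e+00) = 18.901701
iter 4: u=1.193014  f(a)=+1.627e-09  f'(a)=-1.302e+00  a ← 18.901701 − (+1.627e-09/-1.302e+00) = 18.901701
iter 5: u=1.193014  f(a)=+1.421e-14  f'(a)=-1.302e+00  a ← 18.901701 − (+1.421e-14/-1.302e+00) = 18.901701
converged: |Δa| < 1e-12 after 5 iterations
sag = a·(cosh(S/(2a)) − 1) = 18.901701·(cosh(1.193014) − 1) = 15.124291
T_max/T_min = cosh(S/(2a)) = 1.800155

a=18.902 sag=15.124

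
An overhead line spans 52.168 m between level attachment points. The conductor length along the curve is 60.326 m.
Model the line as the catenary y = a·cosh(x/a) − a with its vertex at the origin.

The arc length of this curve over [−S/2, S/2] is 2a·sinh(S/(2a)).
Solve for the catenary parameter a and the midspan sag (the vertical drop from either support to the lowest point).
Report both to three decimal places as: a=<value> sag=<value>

a=27.538 sag=13.305

seed: a₀ = √(S³/(24(L−S))) = √(52.168³/(24·8.158)) = 26.928292
iter 1: u=0.968647  f(a)=+3.914e-01  f'(a)=-6.647e-01  a ← 26.928292 − (+3.914e-01/-6.647e-01) = 27.517112
iter 2: u=0.947919  f(a)=+1.321e-02  f'(a)=-6.205e-01  a ← 27.517112 − (+1.321e-02/-6.205e-01) = 27.538393
iter 3: u=0.947187  f(a)=+1.620e-05  f'(a)=-6.190e-01  a ← 27.538393 − (+1.620e-05/-6.190e-01) = 27.538419
iter 4: u=0.947186  f(a)=+2.443e-11  f'(a)=-6.190e-01  a ← 27.538419 − (+2.443e-11/-6.190e-01) = 27.538419
iter 5: u=0.947186  f(a)=-7.105e-15  f'(a)=-6.190e-01  a ← 27.538419 − (-7.105e-15/-6.190e-01) = 27.538419
converged: |Δa| < 1e-12 after 5 iterations
sag = a·(cosh(S/(2a)) − 1) = 27.538419·(cosh(0.947186) − 1) = 13.304831
T_max/T_min = cosh(S/(2a)) = 1.483137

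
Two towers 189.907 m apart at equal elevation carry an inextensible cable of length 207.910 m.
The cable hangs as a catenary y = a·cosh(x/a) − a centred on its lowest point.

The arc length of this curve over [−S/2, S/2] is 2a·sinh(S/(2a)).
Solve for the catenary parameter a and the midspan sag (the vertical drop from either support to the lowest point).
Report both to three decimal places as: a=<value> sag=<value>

seed: a₀ = √(S³/(24(L−S))) = √(189.907³/(24·18.003)) = 125.902223
iter 1: u=0.754184  f(a)=+5.190e-01  f'(a)=-3.026e-01  a ← 125.902223 − (+5.190e-01/-3.026e-01) = 127.617411
iter 2: u=0.744048  f(a)=+1.080e-02  f'(a)=-2.901e-01  a ← 127.617411 − (+1.080e-02/-2.901e-01) = 127.654624
iter 3: u=0.743831  f(a)=+4.892e-06  f'(a)=-2.899e-01  a ← 127.654624 − (+4.892e-06/-2.899e-01) = 127.654640
iter 4: u=0.743831  f(a)=+1.052e-12  f'(a)=-2.899e-01  a ← 127.654640 − (+1.052e-12/-2.899e-01) = 127.654640
converged: |Δa| < 1e-12 after 4 iterations
sag = a·(cosh(S/(2a)) − 1) = 127.654640·(cosh(0.743831) − 1) = 36.973271
T_max/T_min = cosh(S/(2a)) = 1.289635

a=127.655 sag=36.973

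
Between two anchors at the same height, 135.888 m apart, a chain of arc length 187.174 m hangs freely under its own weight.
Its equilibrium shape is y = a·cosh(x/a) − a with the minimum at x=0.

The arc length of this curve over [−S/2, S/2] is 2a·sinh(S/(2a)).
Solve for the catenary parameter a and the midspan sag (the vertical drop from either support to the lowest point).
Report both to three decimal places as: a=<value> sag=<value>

a=47.513 sag=57.444

seed: a₀ = √(S³/(24(L−S))) = √(135.888³/(24·51.286)) = 45.150922
iter 1: u=1.504820  f(a)=+6.130e+00  f'(a)=-2.830e+00  a ← 45.150922 − (+6.130e+00/-2.830e+00) = 47.317295
iter 2: u=1.435923  f(a)=+4.688e-01  f'(a)=-2.412e+00  a ← 47.317295 − (+4.688e-01/-2.412e+00) = 47.511662
iter 3: u=1.430049  f(a)=+3.244e-03  f'(a)=-2.379e+00  a ← 47.511662 − (+3.244e-03/-2.379e+00) = 47.513026
iter 4: u=1.430008  f(a)=+1.577e-07  f'(a)=-2.378e+00  a ← 47.513026 − (+1.577e-07/-2.378e+00) = 47.513026
iter 5: u=1.430008  f(a)=+2.842e-14  f'(a)=-2.378e+00  a ← 47.513026 − (+2.842e-14/-2.378e+00) = 47.513026
converged: |Δa| < 1e-12 after 5 iterations
sag = a·(cosh(S/(2a)) − 1) = 47.513026·(cosh(1.430008) − 1) = 57.444176
T_max/T_min = cosh(S/(2a)) = 2.209020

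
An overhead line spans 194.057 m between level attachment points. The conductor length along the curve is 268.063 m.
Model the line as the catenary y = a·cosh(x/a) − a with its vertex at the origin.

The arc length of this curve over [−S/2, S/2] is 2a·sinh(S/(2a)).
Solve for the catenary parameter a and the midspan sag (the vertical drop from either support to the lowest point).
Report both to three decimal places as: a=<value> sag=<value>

seed: a₀ = √(S³/(24(L−S))) = √(194.057³/(24·74.006)) = 64.143829
iter 1: u=1.512671  f(a)=+8.943e+00  f'(a)=-2.881e+00  a ← 64.143829 − (+8.943e+00/-2.881e+00) = 67.248535
iter 2: u=1.442834  f(a)=+6.903e-01  f'(a)=-2.452e+00  a ← 67.248535 − (+6.903e-01/-2.452e+00) = 67.530120
iter 3: u=1.436818  f(a)=+4.873e-03  f'(a)=-2.417e+00  a ← 67.530120 − (+4.873e-03/-2.417e+00) = 67.532136
iter 4: u=1.436775  f(a)=+2.467e-07  f'(a)=-2.417e+00  a ← 67.532136 − (+2.467e-07/-2.417e+00) = 67.532136
iter 5: u=1.436775  f(a)=+0.000e+00  f'(a)=-2.417e+00  a ← 67.532136 − (+0.000e+00/-2.417e+00) = 67.532136
converged: |Δa| < 1e-12 after 5 iterations
sag = a·(cosh(S/(2a)) − 1) = 67.532136·(cosh(1.436775) − 1) = 82.551282
T_max/T_min = cosh(S/(2a)) = 2.222400

a=67.532 sag=82.551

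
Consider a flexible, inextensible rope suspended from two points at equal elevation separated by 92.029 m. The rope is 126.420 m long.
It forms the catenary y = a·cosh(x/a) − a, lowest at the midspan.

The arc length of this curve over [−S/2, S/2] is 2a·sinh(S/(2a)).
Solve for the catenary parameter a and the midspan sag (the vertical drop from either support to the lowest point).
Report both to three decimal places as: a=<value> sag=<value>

seed: a₀ = √(S³/(24(L−S))) = √(92.029³/(24·34.391)) = 30.729750
iter 1: u=1.497393  f(a)=+4.068e+00  f'(a)=-2.782e+00  a ← 30.729750 − (+4.068e+00/-2.782e+00) = 32.191952
iter 2: u=1.429379  f(a)=+3.084e-01  f'(a)=-2.375e+00  a ← 32.191952 − (+3.084e-01/-2.375e+00) = 32.321797
iter 3: u=1.423637  f(a)=+2.093e-03  f'(a)=-2.343e+00  a ← 32.321797 − (+2.093e-03/-2.343e+00) = 32.322691
iter 4: u=1.423597  f(a)=+9.790e-08  f'(a)=-2.343e+00  a ← 32.322691 − (+9.790e-08/-2.343e+00) = 32.322691
iter 5: u=1.423597  f(a)=+1.421e-14  f'(a)=-2.343e+00  a ← 32.322691 − (+1.421e-14/-2.343e+00) = 32.322691
converged: |Δa| < 1e-12 after 5 iterations
sag = a·(cosh(S/(2a)) − 1) = 32.322691·(cosh(1.423597) − 1) = 38.672101
T_max/T_min = cosh(S/(2a)) = 2.196438

a=32.323 sag=38.672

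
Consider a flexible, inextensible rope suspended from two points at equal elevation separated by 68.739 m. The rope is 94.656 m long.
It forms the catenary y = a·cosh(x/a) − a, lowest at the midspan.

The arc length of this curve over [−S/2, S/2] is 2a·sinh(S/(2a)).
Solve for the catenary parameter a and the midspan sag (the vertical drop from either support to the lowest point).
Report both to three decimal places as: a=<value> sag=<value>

seed: a₀ = √(S³/(24(L−S))) = √(68.739³/(24·25.917)) = 22.851085
iter 1: u=1.504064  f(a)=+3.094e+00  f'(a)=-2.825e+00  a ← 22.851085 − (+3.094e+00/-2.825e+00) = 23.946570
iter 2: u=1.435258  f(a)=+2.364e-01  f'(a)=-2.408e+00  a ← 23.946570 − (+2.364e-01/-2.408e+00) = 24.044754
iter 3: u=1.429397  f(a)=+1.633e-03  f'(a)=-2.375e+00  a ← 24.044754 − (+1.633e-03/-2.375e+00) = 24.045442
iter 4: u=1.429356  f(a)=+7.905e-08  f'(a)=-2.375e+00  a ← 24.045442 − (+7.905e-08/-2.375e+00) = 24.045442
iter 5: u=1.429356  f(a)=+0.000e+00  f'(a)=-2.375e+00  a ← 24.045442 − (+0.000e+00/-2.375e+00) = 24.045442
converged: |Δa| < 1e-12 after 5 iterations
sag = a·(cosh(S/(2a)) − 1) = 24.045442·(cosh(1.429356) − 1) = 29.040553
T_max/T_min = cosh(S/(2a)) = 2.207736

a=24.045 sag=29.041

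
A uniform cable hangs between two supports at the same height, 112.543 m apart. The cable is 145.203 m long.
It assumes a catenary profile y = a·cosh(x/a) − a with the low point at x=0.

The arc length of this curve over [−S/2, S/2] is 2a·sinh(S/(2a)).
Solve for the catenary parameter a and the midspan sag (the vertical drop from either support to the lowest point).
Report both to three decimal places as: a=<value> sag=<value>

seed: a₀ = √(S³/(24(L−S))) = √(112.543³/(24·32.660)) = 42.644598
iter 1: u=1.319546  f(a)=+2.964e+00  f'(a)=-1.816e+00  a ← 42.644598 − (+2.964e+00/-1.816e+00) = 44.277233
iter 2: u=1.270890  f(a)=+1.787e-01  f'(a)=-1.603e+00  a ← 44.277233 − (+1.787e-01/-1.603e+00) = 44.388753
iter 3: u=1.267697  f(a)=+7.420e-04  f'(a)=-1.589e+00  a ← 44.388753 − (+7.420e-04/-1.589e+00) = 44.389220
iter 4: u=1.267684  f(a)=+1.291e-08  f'(a)=-1.589e+00  a ← 44.389220 − (+1.291e-08/-1.589e+00) = 44.389220
iter 5: u=1.267684  f(a)=-2.842e-14  f'(a)=-1.589e+00  a ← 44.389220 − (-2.842e-14/-1.589e+00) = 44.389220
converged: |Δa| < 1e-12 after 5 iterations
sag = a·(cosh(S/(2a)) − 1) = 44.389220·(cosh(1.267684) − 1) = 40.707082
T_max/T_min = cosh(S/(2a)) = 1.917049

a=44.389 sag=40.707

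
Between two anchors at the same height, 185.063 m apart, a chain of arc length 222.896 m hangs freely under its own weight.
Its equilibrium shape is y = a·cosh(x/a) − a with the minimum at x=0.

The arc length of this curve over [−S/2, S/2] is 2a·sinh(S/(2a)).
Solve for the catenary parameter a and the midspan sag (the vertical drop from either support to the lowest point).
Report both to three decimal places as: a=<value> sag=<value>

a=85.998 sag=54.772

seed: a₀ = √(S³/(24(L−S))) = √(185.063³/(24·37.833)) = 83.548448
iter 1: u=1.107519  f(a)=+2.389e+00  f'(a)=-1.022e+00  a ← 83.548448 − (+2.389e+00/-1.022e+00) = 85.886883
iter 2: u=1.077365  f(a)=+1.040e-01  f'(a)=-9.345e-01  a ← 85.886883 − (+1.040e-01/-9.345e-01) = 85.998147
iter 3: u=1.075971  f(a)=+2.168e-04  f'(a)=-9.306e-01  a ← 85.998147 − (+2.168e-04/-9.306e-01) = 85.998380
iter 4: u=1.075968  f(a)=+9.467e-10  f'(a)=-9.306e-01  a ← 85.998380 − (+9.467e-10/-9.306e-01) = 85.998380
iter 5: u=1.075968  f(a)=-2.842e-14  f'(a)=-9.306e-01  a ← 85.998380 − (-2.842e-14/-9.306e-01) = 85.998380
converged: |Δa| < 1e-12 after 5 iterations
sag = a·(cosh(S/(2a)) − 1) = 85.998380·(cosh(1.075968) − 1) = 54.772278
T_max/T_min = cosh(S/(2a)) = 1.636899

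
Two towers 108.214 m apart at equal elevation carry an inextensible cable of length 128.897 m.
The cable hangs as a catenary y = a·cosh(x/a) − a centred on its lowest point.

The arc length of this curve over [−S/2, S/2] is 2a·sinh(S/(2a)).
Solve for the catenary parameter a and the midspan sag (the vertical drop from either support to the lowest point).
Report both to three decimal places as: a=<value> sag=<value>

seed: a₀ = √(S³/(24(L−S))) = √(108.214³/(24·20.683)) = 50.525752
iter 1: u=1.070880  f(a)=+1.219e+00  f'(a)=-9.165e-01  a ← 50.525752 − (+1.219e+00/-9.165e-01) = 51.855607
iter 2: u=1.043417  f(a)=+4.978e-02  f'(a)=-8.430e-01  a ← 51.855607 − (+4.978e-02/-8.430e-01) = 51.914653
iter 3: u=1.042230  f(a)=+9.086e-05  f'(a)=-8.400e-01  a ← 51.914653 − (+9.086e-05/-8.400e-01) = 51.914761
iter 4: u=1.042228  f(a)=+3.039e-10  f'(a)=-8.400e-01  a ← 51.914761 − (+3.039e-10/-8.400e-01) = 51.914761
iter 5: u=1.042228  f(a)=-5.684e-14  f'(a)=-8.400e-01  a ← 51.914761 − (-5.684e-14/-8.400e-01) = 51.914761
converged: |Δa| < 1e-12 after 5 iterations
sag = a·(cosh(S/(2a)) − 1) = 51.914761·(cosh(1.042228) − 1) = 30.842423
T_max/T_min = cosh(S/(2a)) = 1.594097

a=51.915 sag=30.842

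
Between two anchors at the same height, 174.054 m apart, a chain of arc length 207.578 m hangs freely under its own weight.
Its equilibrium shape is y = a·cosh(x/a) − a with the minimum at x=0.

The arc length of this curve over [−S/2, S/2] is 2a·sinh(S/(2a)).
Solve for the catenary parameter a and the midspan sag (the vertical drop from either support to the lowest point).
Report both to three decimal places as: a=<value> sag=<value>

seed: a₀ = √(S³/(24(L−S))) = √(174.054³/(24·33.524)) = 80.954776
iter 1: u=1.075008  f(a)=+1.991e+00  f'(a)=-9.280e-01  a ← 80.954776 − (+1.991e+00/-9.280e-01) = 83.100604
iter 2: u=1.047249  f(a)=+8.192e-02  f'(a)=-8.530e-01  a ← 83.100604 − (+8.192e-02/-8.530e-01) = 83.196637
iter 3: u=1.046040  f(a)=+1.518e-04  f'(a)=-8.499e-01  a ← 83.196637 − (+1.518e-04/-8.499e-01) = 83.196815
iter 4: u=1.046038  f(a)=+5.235e-10  f'(a)=-8.499e-01  a ← 83.196815 − (+5.235e-10/-8.499e-01) = 83.196815
iter 5: u=1.046038  f(a)=+0.000e+00  f'(a)=-8.499e-01  a ← 83.196815 − (+0.000e+00/-8.499e-01) = 83.196815
converged: |Δa| < 1e-12 after 5 iterations
sag = a·(cosh(S/(2a)) − 1) = 83.196815·(cosh(1.046038) − 1) = 49.821479
T_max/T_min = cosh(S/(2a)) = 1.598839

a=83.197 sag=49.821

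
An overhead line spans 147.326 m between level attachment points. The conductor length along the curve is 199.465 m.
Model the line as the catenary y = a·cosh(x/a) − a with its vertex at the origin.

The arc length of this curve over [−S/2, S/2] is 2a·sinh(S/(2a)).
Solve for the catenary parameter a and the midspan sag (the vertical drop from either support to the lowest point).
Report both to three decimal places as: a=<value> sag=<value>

a=53.042 sag=59.918

seed: a₀ = √(S³/(24(L−S))) = √(147.326³/(24·52.139)) = 50.551277
iter 1: u=1.457194  f(a)=+5.824e+00  f'(a)=-2.535e+00  a ← 50.551277 − (+5.824e+00/-2.535e+00) = 52.848322
iter 2: u=1.393857  f(a)=+4.205e-01  f'(a)=-2.181e+00  a ← 52.848322 − (+4.205e-01/-2.181e+00) = 53.041086
iter 3: u=1.388791  f(a)=+2.569e-03  f'(a)=-2.155e+00  a ← 53.041086 − (+2.569e-03/-2.155e+00) = 53.042279
iter 4: u=1.388760  f(a)=+9.719e-08  f'(a)=-2.155e+00  a ← 53.042279 − (+9.719e-08/-2.155e+00) = 53.042279
iter 5: u=1.388760  f(a)=-2.842e-14  f'(a)=-2.155e+00  a ← 53.042279 − (-2.842e-14/-2.155e+00) = 53.042279
converged: |Δa| < 1e-12 after 5 iterations
sag = a·(cosh(S/(2a)) − 1) = 53.042279·(cosh(1.388760) − 1) = 59.918134
T_max/T_min = cosh(S/(2a)) = 2.129630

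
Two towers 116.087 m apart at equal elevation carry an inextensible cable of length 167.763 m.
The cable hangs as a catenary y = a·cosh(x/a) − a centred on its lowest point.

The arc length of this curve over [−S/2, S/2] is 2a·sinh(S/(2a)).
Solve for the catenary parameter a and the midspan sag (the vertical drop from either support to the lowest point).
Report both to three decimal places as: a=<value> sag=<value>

seed: a₀ = √(S³/(24(L−S))) = √(116.087³/(24·51.676)) = 35.516104
iter 1: u=1.634287  f(a)=+7.357e+00  f'(a)=-3.765e+00  a ← 35.516104 − (+7.357e+00/-3.765e+00) = 37.469966
iter 2: u=1.549067  f(a)=+6.507e-01  f'(a)=-3.126e+00  a ← 37.469966 − (+6.507e-01/-3.126e+00) = 37.678122
iter 3: u=1.540509  f(a)=+6.182e-03  f'(a)=-3.067e+00  a ← 37.678122 − (+6.182e-03/-3.067e+00) = 37.680138
iter 4: u=1.540427  f(a)=+5.697e-07  f'(a)=-3.066e+00  a ← 37.680138 − (+5.697e-07/-3.066e+00) = 37.680138
iter 5: u=1.540427  f(a)=+2.842e-14  f'(a)=-3.066e+00  a ← 37.680138 − (+2.842e-14/-3.066e+00) = 37.680138
converged: |Δa| < 1e-12 after 5 iterations
sag = a·(cosh(S/(2a)) − 1) = 37.680138·(cosh(1.540427) − 1) = 54.275823
T_max/T_min = cosh(S/(2a)) = 2.440436

a=37.680 sag=54.276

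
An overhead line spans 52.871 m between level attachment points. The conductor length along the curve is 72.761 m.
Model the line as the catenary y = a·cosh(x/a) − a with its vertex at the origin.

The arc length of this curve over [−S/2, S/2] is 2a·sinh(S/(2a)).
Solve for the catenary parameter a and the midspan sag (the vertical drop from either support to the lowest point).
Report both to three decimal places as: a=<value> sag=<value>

seed: a₀ = √(S³/(24(L−S))) = √(52.871³/(24·19.890)) = 17.595567
iter 1: u=1.502395  f(a)=+2.369e+00  f'(a)=-2.814e+00  a ← 17.595567 − (+2.369e+00/-2.814e+00) = 18.437527
iter 2: u=1.433788  f(a)=+1.807e-01  f'(a)=-2.400e+00  a ← 18.437527 − (+1.807e-01/-2.400e+00) = 18.512815
iter 3: u=1.427957  f(a)=+1.242e-03  f'(a)=-2.367e+00  a ← 18.512815 − (+1.242e-03/-2.367e+00) = 18.513340
iter 4: u=1.427916  f(a)=+5.963e-08  f'(a)=-2.367e+00  a ← 18.513340 − (+5.963e-08/-2.367e+00) = 18.513340
iter 5: u=1.427916  f(a)=-1.421e-14  f'(a)=-2.367e+00  a ← 18.513340 − (-1.421e-14/-2.367e+00) = 18.513340
converged: |Δa| < 1e-12 after 5 iterations
sag = a·(cosh(S/(2a)) − 1) = 18.513340·(cosh(1.427916) − 1) = 22.306809
T_max/T_min = cosh(S/(2a)) = 2.204905

a=18.513 sag=22.307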